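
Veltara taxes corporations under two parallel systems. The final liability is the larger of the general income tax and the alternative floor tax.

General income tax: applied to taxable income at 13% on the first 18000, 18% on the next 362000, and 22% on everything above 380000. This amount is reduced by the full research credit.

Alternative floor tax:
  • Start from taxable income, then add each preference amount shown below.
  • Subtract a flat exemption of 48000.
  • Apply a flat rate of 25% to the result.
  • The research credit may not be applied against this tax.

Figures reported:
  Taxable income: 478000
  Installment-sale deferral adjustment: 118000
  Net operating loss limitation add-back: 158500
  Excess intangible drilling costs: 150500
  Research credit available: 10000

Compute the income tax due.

214250

General income tax:
  18000 × 13% = 2340
  362000 × 18% = 65160
  98000 × 22% = 21560
  → 89060
  Less research credit 10000 → 79060

Alternative floor tax:
  Adjusted income: 478000 + 118000 + 158500 + 150500 = 905000
  Less exemption 48000 → base 857000
  857000 × 25% = 214250

214250 > 79060, so the alternative floor tax is the binding amount.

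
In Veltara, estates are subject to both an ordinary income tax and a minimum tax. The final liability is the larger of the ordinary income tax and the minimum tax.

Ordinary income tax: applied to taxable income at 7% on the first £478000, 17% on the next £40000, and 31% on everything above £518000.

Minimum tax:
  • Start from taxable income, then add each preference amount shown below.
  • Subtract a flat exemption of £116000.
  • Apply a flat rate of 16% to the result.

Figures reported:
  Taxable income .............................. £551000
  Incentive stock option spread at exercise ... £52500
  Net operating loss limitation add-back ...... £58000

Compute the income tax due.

Ordinary income tax:
  £478000 × 7% = £33460
  £40000 × 17% = £6800
  £33000 × 31% = £10230
  → £50490

Minimum tax:
  Adjusted income: £551000 + £52500 + £58000 = £661500
  Less exemption £116000 → base £545500
  £545500 × 16% = £87280

£87280 > £50490, so the minimum tax is the binding amount.

£87280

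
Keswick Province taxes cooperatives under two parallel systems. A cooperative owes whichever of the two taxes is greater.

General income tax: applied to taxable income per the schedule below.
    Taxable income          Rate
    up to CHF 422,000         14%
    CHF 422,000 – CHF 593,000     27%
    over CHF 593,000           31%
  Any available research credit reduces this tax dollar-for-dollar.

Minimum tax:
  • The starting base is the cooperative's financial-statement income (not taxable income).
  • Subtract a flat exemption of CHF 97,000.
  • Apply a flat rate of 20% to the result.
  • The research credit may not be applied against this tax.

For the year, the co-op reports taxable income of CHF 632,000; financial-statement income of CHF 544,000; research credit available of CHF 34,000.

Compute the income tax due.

Minimum tax:
  Base (financial-statement income): CHF 544,000
  Less exemption CHF 97,000 → base CHF 447,000
  CHF 447,000 × 20% = CHF 89,400

General income tax:
  CHF 422,000 × 14% = CHF 59,080
  CHF 171,000 × 27% = CHF 46,170
  CHF 39,000 × 31% = CHF 12,090
  → CHF 117,340
  Less research credit CHF 34,000 → CHF 83,340

CHF 89,400 > CHF 83,340, so the minimum tax is the binding amount.

CHF 89,400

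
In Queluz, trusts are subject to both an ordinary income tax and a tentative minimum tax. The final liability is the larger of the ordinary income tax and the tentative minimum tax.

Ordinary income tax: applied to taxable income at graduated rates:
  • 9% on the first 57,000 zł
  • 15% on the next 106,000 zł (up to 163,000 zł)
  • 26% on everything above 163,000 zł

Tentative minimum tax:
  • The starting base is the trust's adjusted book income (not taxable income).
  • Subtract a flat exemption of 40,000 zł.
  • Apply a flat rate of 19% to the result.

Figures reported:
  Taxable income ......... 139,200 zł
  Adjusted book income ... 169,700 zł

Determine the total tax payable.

Tentative minimum tax:
  Base (adjusted book income): 169,700 zł
  Less exemption 40,000 zł → base 129,700 zł
  129,700 zł × 19% = 24,643 zł

Ordinary income tax:
  57,000 zł × 9% = 5,130 zł
  82,200 zł × 15% = 12,330 zł
  → 17,460 zł

24,643 zł > 17,460 zł, so the tentative minimum tax is the binding amount.

24,643 zł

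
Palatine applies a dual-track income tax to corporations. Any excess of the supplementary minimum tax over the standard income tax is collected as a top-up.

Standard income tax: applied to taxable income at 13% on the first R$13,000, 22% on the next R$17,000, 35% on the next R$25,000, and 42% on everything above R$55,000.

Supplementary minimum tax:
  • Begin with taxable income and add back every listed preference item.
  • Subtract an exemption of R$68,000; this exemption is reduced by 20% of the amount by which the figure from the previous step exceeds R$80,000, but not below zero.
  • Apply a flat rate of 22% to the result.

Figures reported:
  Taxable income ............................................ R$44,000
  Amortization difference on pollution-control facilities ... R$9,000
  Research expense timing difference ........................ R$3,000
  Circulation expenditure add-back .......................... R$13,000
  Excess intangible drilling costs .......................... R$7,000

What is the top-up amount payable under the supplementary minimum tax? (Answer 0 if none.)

R$0

Supplementary minimum tax:
  Adjusted income: R$44,000 + R$9,000 + R$3,000 + R$13,000 + R$7,000 = R$76,000
  Exemption: R$76,000 ≤ R$80,000, so full R$68,000 applies
  Base: R$76,000 − R$68,000 = R$8,000
  R$8,000 × 22% = R$1,760

Standard income tax:
  R$13,000 × 13% = R$1,690
  R$17,000 × 22% = R$3,740
  R$14,000 × 35% = R$4,900
  → R$10,330

R$1,760 ≤ R$10,330, so no add-on is due.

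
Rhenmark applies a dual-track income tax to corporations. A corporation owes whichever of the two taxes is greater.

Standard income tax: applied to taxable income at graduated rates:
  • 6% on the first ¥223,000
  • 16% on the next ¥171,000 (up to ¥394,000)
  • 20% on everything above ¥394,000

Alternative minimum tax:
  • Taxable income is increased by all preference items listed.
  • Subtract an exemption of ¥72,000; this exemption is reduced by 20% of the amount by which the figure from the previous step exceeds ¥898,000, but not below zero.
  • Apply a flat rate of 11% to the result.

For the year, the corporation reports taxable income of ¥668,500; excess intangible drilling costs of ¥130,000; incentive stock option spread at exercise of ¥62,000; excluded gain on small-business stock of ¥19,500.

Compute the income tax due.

¥95,640

Standard income tax:
  ¥223,000 × 6% = ¥13,380
  ¥171,000 × 16% = ¥27,360
  ¥274,500 × 20% = ¥54,900
  → ¥95,640

Alternative minimum tax:
  Adjusted income: ¥668,500 + ¥130,000 + ¥62,000 + ¥19,500 = ¥880,000
  Exemption: ¥880,000 ≤ ¥898,000, so full ¥72,000 applies
  Base: ¥880,000 − ¥72,000 = ¥808,000
  ¥808,000 × 11% = ¥88,880

¥95,640 > ¥88,880, so the standard income tax governs.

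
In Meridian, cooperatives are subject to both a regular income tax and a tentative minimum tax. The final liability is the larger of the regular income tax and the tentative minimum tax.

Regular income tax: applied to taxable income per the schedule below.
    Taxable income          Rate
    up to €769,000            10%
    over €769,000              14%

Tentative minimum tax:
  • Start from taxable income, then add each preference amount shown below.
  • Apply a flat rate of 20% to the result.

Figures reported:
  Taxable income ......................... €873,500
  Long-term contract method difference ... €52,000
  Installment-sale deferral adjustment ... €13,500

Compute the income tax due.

Regular income tax:
  €769,000 × 10% = €76,900
  €104,500 × 14% = €14,630
  → €91,530

Tentative minimum tax:
  Adjusted income: €873,500 + €52,000 + €13,500 = €939,000
  €939,000 × 20% = €187,800

€187,800 > €91,530, so the tentative minimum tax is the binding amount.

€187,800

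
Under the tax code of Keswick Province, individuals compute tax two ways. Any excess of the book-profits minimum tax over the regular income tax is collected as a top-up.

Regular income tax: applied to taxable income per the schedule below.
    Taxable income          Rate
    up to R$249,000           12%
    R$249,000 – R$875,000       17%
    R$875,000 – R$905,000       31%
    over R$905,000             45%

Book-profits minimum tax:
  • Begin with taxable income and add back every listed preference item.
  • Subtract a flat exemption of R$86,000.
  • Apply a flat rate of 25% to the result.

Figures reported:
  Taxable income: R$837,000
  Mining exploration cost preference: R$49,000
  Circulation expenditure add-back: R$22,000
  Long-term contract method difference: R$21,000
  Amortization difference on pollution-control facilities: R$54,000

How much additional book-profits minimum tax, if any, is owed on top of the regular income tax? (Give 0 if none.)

Regular income tax:
  R$249,000 × 12% = R$29,880
  R$588,000 × 17% = R$99,960
  → R$129,840

Book-profits minimum tax:
  Adjusted income: R$837,000 + R$49,000 + R$22,000 + R$21,000 + R$54,000 = R$983,000
  Less exemption R$86,000 → base R$897,000
  R$897,000 × 25% = R$224,250

Excess of book-profits minimum tax over regular income tax: R$224,250 − R$129,840 = R$94,410.

R$94,410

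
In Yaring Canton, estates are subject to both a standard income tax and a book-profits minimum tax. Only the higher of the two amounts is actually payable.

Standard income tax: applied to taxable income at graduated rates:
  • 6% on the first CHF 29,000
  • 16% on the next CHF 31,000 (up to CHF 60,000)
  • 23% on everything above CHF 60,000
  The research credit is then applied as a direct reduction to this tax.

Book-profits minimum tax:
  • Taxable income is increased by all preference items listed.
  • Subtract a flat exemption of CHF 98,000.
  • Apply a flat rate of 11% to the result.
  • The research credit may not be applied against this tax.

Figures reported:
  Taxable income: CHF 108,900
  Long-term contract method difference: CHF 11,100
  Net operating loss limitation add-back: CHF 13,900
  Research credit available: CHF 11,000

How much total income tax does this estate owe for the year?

Book-profits minimum tax:
  Adjusted income: CHF 108,900 + CHF 11,100 + CHF 13,900 = CHF 133,900
  Less exemption CHF 98,000 → base CHF 35,900
  CHF 35,900 × 11% = CHF 3,949

Standard income tax:
  CHF 29,000 × 6% = CHF 1,740
  CHF 31,000 × 16% = CHF 4,960
  CHF 48,900 × 23% = CHF 11,247
  → CHF 17,947
  Less research credit CHF 11,000 → CHF 6,947

CHF 6,947 > CHF 3,949, so the standard income tax governs.

CHF 6,947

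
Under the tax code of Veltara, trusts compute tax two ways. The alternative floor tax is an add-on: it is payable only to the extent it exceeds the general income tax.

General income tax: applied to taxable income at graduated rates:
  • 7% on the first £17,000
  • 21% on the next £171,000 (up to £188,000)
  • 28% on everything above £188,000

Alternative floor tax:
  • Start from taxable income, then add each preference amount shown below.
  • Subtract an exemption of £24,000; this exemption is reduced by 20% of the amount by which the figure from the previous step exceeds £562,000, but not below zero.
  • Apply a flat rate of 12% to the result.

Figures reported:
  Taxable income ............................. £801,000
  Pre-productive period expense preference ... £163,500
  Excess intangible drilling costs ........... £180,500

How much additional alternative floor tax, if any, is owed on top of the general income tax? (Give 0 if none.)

Alternative floor tax:
  Adjusted income: £801,000 + £163,500 + £180,500 = £1,145,000
  Exemption: 20% × (£1,145,000 − £562,000) = £116,600 ≥ £24,000, so the exemption is fully phased out
  Base: £1,145,000 − £0 = £1,145,000
  £1,145,000 × 12% = £137,400

General income tax:
  £17,000 × 7% = £1,190
  £171,000 × 21% = £35,910
  £613,000 × 28% = £171,640
  → £208,740

£137,400 ≤ £208,740, so no add-on is due.

£0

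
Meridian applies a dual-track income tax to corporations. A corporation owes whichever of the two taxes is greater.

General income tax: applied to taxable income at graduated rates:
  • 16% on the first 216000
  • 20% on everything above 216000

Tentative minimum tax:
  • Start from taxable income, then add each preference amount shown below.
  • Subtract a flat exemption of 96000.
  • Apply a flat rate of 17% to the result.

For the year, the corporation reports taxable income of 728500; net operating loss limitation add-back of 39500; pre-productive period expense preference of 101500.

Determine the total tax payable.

General income tax:
  216000 × 16% = 34560
  512500 × 20% = 102500
  → 137060

Tentative minimum tax:
  Adjusted income: 728500 + 39500 + 101500 = 869500
  Less exemption 96000 → base 773500
  773500 × 17% = 131495

137060 > 131495, so the general income tax governs.

137060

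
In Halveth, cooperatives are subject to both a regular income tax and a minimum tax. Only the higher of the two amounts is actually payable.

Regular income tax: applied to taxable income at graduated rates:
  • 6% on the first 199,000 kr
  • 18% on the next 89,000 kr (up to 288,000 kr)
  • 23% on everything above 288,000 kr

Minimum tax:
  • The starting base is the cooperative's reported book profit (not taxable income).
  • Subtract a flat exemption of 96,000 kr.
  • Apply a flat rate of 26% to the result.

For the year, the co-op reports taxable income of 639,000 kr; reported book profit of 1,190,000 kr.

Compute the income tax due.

Minimum tax:
  Base (reported book profit): 1,190,000 kr
  Less exemption 96,000 kr → base 1,094,000 kr
  1,094,000 kr × 26% = 284,440 kr

Regular income tax:
  199,000 kr × 6% = 11,940 kr
  89,000 kr × 18% = 16,020 kr
  351,000 kr × 23% = 80,730 kr
  → 108,690 kr

284,440 kr > 108,690 kr, so the minimum tax is the binding amount.

284,440 kr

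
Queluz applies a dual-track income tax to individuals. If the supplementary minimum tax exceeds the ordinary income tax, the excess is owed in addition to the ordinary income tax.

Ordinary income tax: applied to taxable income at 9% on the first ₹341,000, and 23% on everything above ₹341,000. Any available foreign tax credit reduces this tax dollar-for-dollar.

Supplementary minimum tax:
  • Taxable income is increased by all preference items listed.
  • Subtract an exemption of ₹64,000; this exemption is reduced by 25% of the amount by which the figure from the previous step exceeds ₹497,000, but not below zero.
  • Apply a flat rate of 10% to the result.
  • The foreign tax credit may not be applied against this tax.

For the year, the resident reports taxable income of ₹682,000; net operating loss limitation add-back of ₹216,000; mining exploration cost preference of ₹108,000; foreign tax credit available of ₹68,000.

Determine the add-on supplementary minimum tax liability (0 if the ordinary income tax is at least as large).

₹59,480

Ordinary income tax:
  ₹341,000 × 9% = ₹30,690
  ₹341,000 × 23% = ₹78,430
  → ₹109,120
  Less foreign tax credit ₹68,000 → ₹41,120

Supplementary minimum tax:
  Adjusted income: ₹682,000 + ₹216,000 + ₹108,000 = ₹1,006,000
  Exemption: 25% × (₹1,006,000 − ₹497,000) = ₹127,250 ≥ ₹64,000, so the exemption is fully phased out
  Base: ₹1,006,000 − ₹0 = ₹1,006,000
  ₹1,006,000 × 10% = ₹100,600

Excess of supplementary minimum tax over ordinary income tax: ₹100,600 − ₹41,120 = ₹59,480.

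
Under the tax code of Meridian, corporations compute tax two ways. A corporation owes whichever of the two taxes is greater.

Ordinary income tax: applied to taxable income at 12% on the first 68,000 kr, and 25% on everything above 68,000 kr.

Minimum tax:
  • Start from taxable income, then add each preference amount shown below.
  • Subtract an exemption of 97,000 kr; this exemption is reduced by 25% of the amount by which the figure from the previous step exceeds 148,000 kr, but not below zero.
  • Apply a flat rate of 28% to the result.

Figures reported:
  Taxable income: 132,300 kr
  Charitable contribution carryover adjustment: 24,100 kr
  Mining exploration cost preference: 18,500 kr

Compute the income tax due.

Ordinary income tax:
  68,000 kr × 12% = 8,160 kr
  64,300 kr × 25% = 16,075 kr
  → 24,235 kr

Minimum tax:
  Adjusted income: 132,300 kr + 24,100 kr + 18,500 kr = 174,900 kr
  Exemption: 97,000 kr − 25% × (174,900 kr − 148,000 kr) = 97,000 kr − 6,725 kr = 90,275 kr
  Base: 174,900 kr − 90,275 kr = 84,625 kr
  84,625 kr × 28% = 23,695 kr

24,235 kr > 23,695 kr, so the ordinary income tax governs.

24,235 kr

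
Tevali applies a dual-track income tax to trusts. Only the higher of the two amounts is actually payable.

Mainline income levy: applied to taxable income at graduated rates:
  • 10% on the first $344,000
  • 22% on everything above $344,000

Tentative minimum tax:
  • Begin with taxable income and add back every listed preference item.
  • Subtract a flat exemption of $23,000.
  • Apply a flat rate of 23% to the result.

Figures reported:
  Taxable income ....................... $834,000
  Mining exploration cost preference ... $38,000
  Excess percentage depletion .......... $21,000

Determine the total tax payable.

$200,100

Tentative minimum tax:
  Adjusted income: $834,000 + $38,000 + $21,000 = $893,000
  Less exemption $23,000 → base $870,000
  $870,000 × 23% = $200,100

Mainline income levy:
  $344,000 × 10% = $34,400
  $490,000 × 22% = $107,800
  → $142,200

$200,100 > $142,200, so the tentative minimum tax is the binding amount.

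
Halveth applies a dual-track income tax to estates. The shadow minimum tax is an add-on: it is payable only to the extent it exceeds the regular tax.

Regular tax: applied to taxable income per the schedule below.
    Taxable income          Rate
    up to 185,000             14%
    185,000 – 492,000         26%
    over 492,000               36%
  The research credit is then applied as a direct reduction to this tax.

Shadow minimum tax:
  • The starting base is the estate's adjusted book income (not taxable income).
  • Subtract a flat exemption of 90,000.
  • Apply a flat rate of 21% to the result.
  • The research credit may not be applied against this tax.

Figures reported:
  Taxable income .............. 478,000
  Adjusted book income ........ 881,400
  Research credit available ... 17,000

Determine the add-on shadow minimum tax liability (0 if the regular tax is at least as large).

81,114

Regular tax:
  185,000 × 14% = 25,900
  293,000 × 26% = 76,180
  → 102,080
  Less research credit 17,000 → 85,080

Shadow minimum tax:
  Base (adjusted book income): 881,400
  Less exemption 90,000 → base 791,400
  791,400 × 21% = 166,194

Excess of shadow minimum tax over regular tax: 166,194 − 85,080 = 81,114.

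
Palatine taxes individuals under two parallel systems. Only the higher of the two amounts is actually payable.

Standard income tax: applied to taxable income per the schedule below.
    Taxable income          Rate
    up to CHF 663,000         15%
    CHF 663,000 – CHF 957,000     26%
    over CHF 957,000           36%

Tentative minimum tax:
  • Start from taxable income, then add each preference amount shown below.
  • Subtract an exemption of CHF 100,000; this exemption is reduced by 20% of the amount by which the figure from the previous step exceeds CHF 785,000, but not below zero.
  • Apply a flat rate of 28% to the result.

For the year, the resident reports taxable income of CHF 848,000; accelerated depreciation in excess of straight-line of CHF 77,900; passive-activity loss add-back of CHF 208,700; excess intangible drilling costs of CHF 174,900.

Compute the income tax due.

CHF 366,660

Tentative minimum tax:
  Adjusted income: CHF 848,000 + CHF 77,900 + CHF 208,700 + CHF 174,900 = CHF 1,309,500
  Exemption: 20% × (CHF 1,309,500 − CHF 785,000) = CHF 104,900 ≥ CHF 100,000, so the exemption is fully phased out
  Base: CHF 1,309,500 − CHF 0 = CHF 1,309,500
  CHF 1,309,500 × 28% = CHF 366,660

Standard income tax:
  CHF 663,000 × 15% = CHF 99,450
  CHF 185,000 × 26% = CHF 48,100
  → CHF 147,550

CHF 366,660 > CHF 147,550, so the tentative minimum tax is the binding amount.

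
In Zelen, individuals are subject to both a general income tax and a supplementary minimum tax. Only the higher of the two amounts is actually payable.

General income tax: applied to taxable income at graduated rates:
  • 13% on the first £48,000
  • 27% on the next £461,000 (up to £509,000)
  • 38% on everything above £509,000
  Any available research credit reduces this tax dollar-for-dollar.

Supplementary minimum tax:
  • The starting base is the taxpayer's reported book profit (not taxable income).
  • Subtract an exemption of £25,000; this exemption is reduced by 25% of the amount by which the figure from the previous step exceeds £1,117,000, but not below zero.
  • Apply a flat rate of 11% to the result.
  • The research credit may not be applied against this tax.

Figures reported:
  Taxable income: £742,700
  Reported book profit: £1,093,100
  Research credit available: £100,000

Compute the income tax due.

Supplementary minimum tax:
  Base (reported book profit): £1,093,100
  Exemption: £1,093,100 ≤ £1,117,000, so full £25,000 applies
  Base: £1,093,100 − £25,000 = £1,068,100
  £1,068,100 × 11% = £117,491

General income tax:
  £48,000 × 13% = £6,240
  £461,000 × 27% = £124,470
  £233,700 × 38% = £88,806
  → £219,516
  Less research credit £100,000 → £119,516

£119,516 > £117,491, so the general income tax governs.

£119,516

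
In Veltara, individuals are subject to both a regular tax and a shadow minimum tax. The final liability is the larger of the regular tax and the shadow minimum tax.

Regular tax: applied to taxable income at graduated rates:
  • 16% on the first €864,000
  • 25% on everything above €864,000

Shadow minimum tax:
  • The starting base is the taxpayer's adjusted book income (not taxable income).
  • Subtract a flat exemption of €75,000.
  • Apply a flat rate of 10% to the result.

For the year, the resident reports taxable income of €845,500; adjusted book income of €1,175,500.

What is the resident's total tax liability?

€135,280

Shadow minimum tax:
  Base (adjusted book income): €1,175,500
  Less exemption €75,000 → base €1,100,500
  €1,100,500 × 10% = €110,050

Regular tax:
  €845,500 × 16% = €135,280

€135,280 > €110,050, so the regular tax governs.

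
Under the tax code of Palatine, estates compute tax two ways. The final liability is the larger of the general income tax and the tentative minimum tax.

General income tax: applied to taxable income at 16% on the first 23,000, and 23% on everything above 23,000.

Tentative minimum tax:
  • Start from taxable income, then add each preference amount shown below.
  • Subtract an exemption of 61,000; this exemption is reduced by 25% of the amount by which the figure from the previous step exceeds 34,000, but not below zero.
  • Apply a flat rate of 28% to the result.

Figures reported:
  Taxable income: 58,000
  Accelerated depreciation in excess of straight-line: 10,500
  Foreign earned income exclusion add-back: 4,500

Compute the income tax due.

General income tax:
  23,000 × 16% = 3,680
  35,000 × 23% = 8,050
  → 11,730

Tentative minimum tax:
  Adjusted income: 58,000 + 10,500 + 4,500 = 73,000
  Exemption: 61,000 − 25% × (73,000 − 34,000) = 61,000 − 9,750 = 51,250
  Base: 73,000 − 51,250 = 21,750
  21,750 × 28% = 6,090

11,730 > 6,090, so the general income tax governs.

11,730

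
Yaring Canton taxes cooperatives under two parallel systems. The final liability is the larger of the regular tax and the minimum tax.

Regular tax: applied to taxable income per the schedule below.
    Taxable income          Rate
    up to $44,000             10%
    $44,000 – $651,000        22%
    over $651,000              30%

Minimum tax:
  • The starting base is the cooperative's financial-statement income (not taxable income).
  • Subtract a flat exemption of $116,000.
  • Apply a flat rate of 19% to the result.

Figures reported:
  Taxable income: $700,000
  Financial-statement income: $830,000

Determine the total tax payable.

$152,640

Regular tax:
  $44,000 × 10% = $4,400
  $607,000 × 22% = $133,540
  $49,000 × 30% = $14,700
  → $152,640

Minimum tax:
  Base (financial-statement income): $830,000
  Less exemption $116,000 → base $714,000
  $714,000 × 19% = $135,660

$152,640 > $135,660, so the regular tax governs.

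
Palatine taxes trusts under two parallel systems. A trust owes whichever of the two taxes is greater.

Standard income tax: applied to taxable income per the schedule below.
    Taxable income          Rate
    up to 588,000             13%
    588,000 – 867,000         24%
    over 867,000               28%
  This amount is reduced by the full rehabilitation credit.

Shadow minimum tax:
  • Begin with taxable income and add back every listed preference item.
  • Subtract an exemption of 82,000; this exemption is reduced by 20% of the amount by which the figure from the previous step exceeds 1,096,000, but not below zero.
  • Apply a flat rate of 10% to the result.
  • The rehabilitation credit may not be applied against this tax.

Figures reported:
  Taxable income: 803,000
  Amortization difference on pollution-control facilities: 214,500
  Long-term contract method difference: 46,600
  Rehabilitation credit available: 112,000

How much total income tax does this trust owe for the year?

98,210

Standard income tax:
  588,000 × 13% = 76,440
  215,000 × 24% = 51,600
  → 128,040
  Less rehabilitation credit 112,000 → 16,040

Shadow minimum tax:
  Adjusted income: 803,000 + 214,500 + 46,600 = 1,064,100
  Exemption: 1,064,100 ≤ 1,096,000, so full 82,000 applies
  Base: 1,064,100 − 82,000 = 982,100
  982,100 × 10% = 98,210

98,210 > 16,040, so the shadow minimum tax is the binding amount.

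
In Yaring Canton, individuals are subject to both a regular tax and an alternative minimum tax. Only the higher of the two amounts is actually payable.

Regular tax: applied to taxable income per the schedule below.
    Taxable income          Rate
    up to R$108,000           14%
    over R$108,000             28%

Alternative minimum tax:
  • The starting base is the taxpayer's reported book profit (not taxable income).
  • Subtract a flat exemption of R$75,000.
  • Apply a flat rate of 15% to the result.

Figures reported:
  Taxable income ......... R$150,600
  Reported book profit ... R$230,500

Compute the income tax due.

R$27,048

Regular tax:
  R$108,000 × 14% = R$15,120
  R$42,600 × 28% = R$11,928
  → R$27,048

Alternative minimum tax:
  Base (reported book profit): R$230,500
  Less exemption R$75,000 → base R$155,500
  R$155,500 × 15% = R$23,325

R$27,048 > R$23,325, so the regular tax governs.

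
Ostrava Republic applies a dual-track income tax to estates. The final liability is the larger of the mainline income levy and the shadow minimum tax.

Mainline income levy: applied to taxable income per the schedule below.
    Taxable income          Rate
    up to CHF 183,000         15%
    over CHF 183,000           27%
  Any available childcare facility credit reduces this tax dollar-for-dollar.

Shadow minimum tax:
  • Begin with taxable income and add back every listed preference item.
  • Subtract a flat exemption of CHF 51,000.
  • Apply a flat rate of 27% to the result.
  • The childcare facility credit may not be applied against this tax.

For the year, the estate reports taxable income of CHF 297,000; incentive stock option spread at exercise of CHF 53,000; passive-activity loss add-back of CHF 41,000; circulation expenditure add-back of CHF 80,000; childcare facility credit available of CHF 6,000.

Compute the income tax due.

Mainline income levy:
  CHF 183,000 × 15% = CHF 27,450
  CHF 114,000 × 27% = CHF 30,780
  → CHF 58,230
  Less childcare facility credit CHF 6,000 → CHF 52,230

Shadow minimum tax:
  Adjusted income: CHF 297,000 + CHF 53,000 + CHF 41,000 + CHF 80,000 = CHF 471,000
  Less exemption CHF 51,000 → base CHF 420,000
  CHF 420,000 × 27% = CHF 113,400

CHF 113,400 > CHF 52,230, so the shadow minimum tax is the binding amount.

CHF 113,400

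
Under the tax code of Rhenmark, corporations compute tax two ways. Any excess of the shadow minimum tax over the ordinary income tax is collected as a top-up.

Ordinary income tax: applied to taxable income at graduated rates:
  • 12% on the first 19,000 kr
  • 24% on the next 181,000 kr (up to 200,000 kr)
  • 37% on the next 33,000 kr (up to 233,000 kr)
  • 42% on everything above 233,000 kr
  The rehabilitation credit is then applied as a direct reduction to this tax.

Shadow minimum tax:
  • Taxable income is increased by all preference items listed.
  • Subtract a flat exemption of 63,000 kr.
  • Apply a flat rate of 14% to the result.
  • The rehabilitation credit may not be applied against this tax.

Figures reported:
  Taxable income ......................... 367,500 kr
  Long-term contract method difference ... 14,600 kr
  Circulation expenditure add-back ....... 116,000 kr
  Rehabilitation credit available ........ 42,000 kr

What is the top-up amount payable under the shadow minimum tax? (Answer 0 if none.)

0 kr

Shadow minimum tax:
  Adjusted income: 367,500 kr + 14,600 kr + 116,000 kr = 498,100 kr
  Less exemption 63,000 kr → base 435,100 kr
  435,100 kr × 14% = 60,914 kr

Ordinary income tax:
  19,000 kr × 12% = 2,280 kr
  181,000 kr × 24% = 43,440 kr
  33,000 kr × 37% = 12,210 kr
  134,500 kr × 42% = 56,490 kr
  → 114,420 kr
  Less rehabilitation credit 42,000 kr → 72,420 kr

60,914 kr ≤ 72,420 kr, so no add-on is due.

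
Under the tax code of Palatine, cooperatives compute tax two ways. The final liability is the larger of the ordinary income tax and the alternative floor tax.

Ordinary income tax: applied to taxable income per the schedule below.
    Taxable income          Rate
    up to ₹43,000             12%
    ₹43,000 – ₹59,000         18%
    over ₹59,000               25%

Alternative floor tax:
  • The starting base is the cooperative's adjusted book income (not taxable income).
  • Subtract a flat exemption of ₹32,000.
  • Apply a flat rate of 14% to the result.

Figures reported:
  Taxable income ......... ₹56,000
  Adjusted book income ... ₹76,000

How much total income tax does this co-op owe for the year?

₹7,500

Ordinary income tax:
  ₹43,000 × 12% = ₹5,160
  ₹13,000 × 18% = ₹2,340
  → ₹7,500

Alternative floor tax:
  Base (adjusted book income): ₹76,000
  Less exemption ₹32,000 → base ₹44,000
  ₹44,000 × 14% = ₹6,160

₹7,500 > ₹6,160, so the ordinary income tax governs.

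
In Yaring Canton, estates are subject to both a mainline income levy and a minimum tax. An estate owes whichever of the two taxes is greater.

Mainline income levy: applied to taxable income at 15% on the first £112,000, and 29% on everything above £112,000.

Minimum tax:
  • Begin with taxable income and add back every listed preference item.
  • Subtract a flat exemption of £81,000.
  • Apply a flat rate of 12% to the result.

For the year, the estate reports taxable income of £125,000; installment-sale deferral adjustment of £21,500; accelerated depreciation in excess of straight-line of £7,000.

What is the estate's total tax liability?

Minimum tax:
  Adjusted income: £125,000 + £21,500 + £7,000 = £153,500
  Less exemption £81,000 → base £72,500
  £72,500 × 12% = £8,700

Mainline income levy:
  £112,000 × 15% = £16,800
  £13,000 × 29% = £3,770
  → £20,570

£20,570 > £8,700, so the mainline income levy governs.

£20,570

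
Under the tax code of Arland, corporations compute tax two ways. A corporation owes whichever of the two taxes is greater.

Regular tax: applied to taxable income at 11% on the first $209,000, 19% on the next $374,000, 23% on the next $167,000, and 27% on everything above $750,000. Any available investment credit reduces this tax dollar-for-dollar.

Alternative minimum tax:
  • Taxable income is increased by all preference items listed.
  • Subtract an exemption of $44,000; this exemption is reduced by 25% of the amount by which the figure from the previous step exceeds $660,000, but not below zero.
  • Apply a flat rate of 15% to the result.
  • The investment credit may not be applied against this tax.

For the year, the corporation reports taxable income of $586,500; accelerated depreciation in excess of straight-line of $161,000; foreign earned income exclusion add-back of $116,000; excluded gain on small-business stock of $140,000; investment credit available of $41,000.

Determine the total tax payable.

$150,525

Alternative minimum tax:
  Adjusted income: $586,500 + $161,000 + $116,000 + $140,000 = $1,003,500
  Exemption: 25% × ($1,003,500 − $660,000) = $85,875 ≥ $44,000, so the exemption is fully phased out
  Base: $1,003,500 − $0 = $1,003,500
  $1,003,500 × 15% = $150,525

Regular tax:
  $209,000 × 11% = $22,990
  $374,000 × 19% = $71,060
  $3,500 × 23% = $805
  → $94,855
  Less investment credit $41,000 → $53,855

$150,525 > $53,855, so the alternative minimum tax is the binding amount.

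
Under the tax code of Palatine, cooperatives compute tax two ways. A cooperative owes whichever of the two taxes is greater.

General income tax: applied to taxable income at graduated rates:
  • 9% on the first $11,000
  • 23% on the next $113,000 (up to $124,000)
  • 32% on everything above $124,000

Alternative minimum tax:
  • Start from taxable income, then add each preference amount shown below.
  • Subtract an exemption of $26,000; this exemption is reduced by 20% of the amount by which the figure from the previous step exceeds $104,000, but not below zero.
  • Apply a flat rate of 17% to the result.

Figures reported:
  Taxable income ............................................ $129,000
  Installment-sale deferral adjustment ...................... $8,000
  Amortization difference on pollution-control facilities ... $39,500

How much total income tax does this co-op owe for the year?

Alternative minimum tax:
  Adjusted income: $129,000 + $8,000 + $39,500 = $176,500
  Exemption: $26,000 − 20% × ($176,500 − $104,000) = $26,000 − $14,500 = $11,500
  Base: $176,500 − $11,500 = $165,000
  $165,000 × 17% = $28,050

General income tax:
  $11,000 × 9% = $990
  $113,000 × 23% = $25,990
  $5,000 × 32% = $1,600
  → $28,580

$28,580 > $28,050, so the general income tax governs.

$28,580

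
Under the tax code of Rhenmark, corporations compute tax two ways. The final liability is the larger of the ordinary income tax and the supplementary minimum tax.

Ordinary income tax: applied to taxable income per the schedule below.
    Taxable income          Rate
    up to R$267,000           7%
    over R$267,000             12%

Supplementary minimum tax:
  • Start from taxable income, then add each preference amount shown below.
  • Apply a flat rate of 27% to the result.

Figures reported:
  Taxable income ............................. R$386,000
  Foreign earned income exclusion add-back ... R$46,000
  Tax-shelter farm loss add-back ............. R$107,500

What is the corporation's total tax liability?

Ordinary income tax:
  R$267,000 × 7% = R$18,690
  R$119,000 × 12% = R$14,280
  → R$32,970

Supplementary minimum tax:
  Adjusted income: R$386,000 + R$46,000 + R$107,500 = R$539,500
  R$539,500 × 27% = R$145,665

R$145,665 > R$32,970, so the supplementary minimum tax is the binding amount.

R$145,665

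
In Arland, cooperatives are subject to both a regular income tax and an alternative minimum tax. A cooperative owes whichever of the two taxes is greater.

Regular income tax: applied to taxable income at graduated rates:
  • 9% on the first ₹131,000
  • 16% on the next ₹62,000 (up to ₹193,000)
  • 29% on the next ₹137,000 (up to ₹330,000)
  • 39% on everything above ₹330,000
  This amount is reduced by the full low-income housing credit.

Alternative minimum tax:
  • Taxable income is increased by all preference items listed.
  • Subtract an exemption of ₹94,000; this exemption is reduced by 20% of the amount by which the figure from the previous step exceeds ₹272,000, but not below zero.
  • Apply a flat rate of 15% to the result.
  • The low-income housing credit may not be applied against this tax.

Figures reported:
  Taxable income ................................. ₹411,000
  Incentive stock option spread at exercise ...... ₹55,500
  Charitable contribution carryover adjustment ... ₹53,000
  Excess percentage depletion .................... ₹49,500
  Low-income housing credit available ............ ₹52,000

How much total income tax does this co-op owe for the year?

₹80,160

Regular income tax:
  ₹131,000 × 9% = ₹11,790
  ₹62,000 × 16% = ₹9,920
  ₹137,000 × 29% = ₹39,730
  ₹81,000 × 39% = ₹31,590
  → ₹93,030
  Less low-income housing credit ₹52,000 → ₹41,030

Alternative minimum tax:
  Adjusted income: ₹411,000 + ₹55,500 + ₹53,000 + ₹49,500 = ₹569,000
  Exemption: ₹94,000 − 20% × (₹569,000 − ₹272,000) = ₹94,000 − ₹59,400 = ₹34,600
  Base: ₹569,000 − ₹34,600 = ₹534,400
  ₹534,400 × 15% = ₹80,160

₹80,160 > ₹41,030, so the alternative minimum tax is the binding amount.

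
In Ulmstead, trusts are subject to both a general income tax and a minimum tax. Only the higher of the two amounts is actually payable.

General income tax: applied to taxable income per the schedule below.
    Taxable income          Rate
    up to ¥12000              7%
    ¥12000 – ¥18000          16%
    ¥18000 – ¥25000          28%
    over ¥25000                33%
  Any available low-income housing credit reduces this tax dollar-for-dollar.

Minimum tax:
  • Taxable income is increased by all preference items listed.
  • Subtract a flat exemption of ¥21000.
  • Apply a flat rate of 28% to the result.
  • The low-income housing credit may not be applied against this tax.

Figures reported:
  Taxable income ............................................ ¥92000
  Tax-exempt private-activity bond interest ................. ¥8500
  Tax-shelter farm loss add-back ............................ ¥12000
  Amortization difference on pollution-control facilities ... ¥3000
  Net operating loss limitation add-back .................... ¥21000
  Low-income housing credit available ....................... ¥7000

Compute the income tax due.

¥32340

Minimum tax:
  Adjusted income: ¥92000 + ¥8500 + ¥12000 + ¥3000 + ¥21000 = ¥136500
  Less exemption ¥21000 → base ¥115500
  ¥115500 × 28% = ¥32340

General income tax:
  ¥12000 × 7% = ¥840
  ¥6000 × 16% = ¥960
  ¥7000 × 28% = ¥1960
  ¥67000 × 33% = ¥22110
  → ¥25870
  Less low-income housing credit ¥7000 → ¥18870

¥32340 > ¥18870, so the minimum tax is the binding amount.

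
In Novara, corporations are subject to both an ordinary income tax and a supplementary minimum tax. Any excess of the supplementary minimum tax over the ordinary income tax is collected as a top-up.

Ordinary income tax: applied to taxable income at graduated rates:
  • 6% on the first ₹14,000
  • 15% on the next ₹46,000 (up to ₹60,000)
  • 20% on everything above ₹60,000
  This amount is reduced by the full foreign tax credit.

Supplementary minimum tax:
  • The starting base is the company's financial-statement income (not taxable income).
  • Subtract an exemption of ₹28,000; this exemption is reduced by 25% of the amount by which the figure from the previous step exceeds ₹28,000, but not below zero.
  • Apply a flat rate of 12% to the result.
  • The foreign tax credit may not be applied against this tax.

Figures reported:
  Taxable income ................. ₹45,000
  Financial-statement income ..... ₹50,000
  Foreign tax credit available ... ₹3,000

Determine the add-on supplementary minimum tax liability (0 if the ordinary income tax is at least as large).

Ordinary income tax:
  ₹14,000 × 6% = ₹840
  ₹31,000 × 15% = ₹4,650
  → ₹5,490
  Less foreign tax credit ₹3,000 → ₹2,490

Supplementary minimum tax:
  Base (financial-statement income): ₹50,000
  Exemption: ₹28,000 − 25% × (₹50,000 − ₹28,000) = ₹28,000 − ₹5,500 = ₹22,500
  Base: ₹50,000 − ₹22,500 = ₹27,500
  ₹27,500 × 12% = ₹3,300

Excess of supplementary minimum tax over ordinary income tax: ₹3,300 − ₹2,490 = ₹810.

₹810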